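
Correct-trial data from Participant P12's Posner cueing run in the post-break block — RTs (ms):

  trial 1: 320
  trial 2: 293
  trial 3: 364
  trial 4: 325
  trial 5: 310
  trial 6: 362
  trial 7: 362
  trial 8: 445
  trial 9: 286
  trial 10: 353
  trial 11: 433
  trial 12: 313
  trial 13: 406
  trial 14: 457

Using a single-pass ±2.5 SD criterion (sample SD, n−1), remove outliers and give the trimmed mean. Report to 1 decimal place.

359.2 ms

n = 14, ΣRT = 5029, M = 359.214
Σ(x−M)² = 41642.36; s = √(41642.36/13) = 56.597
Cutoffs: 359.214 ± 2.5·56.597 → [217.7, 500.7]
No RTs fall outside the cutoffs; all 14 retained. Mean = 5029/14 = 359.214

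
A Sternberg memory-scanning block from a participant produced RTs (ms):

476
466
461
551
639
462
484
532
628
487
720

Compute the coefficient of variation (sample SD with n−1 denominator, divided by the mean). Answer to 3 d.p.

n = 11, Σ = 5906, M = 536.9091
Σ(x−M)² = 77866.909; s = √(77866.909/10) = 88.2422
CV = 88.2422 / 536.9091 = 0.16435

0.164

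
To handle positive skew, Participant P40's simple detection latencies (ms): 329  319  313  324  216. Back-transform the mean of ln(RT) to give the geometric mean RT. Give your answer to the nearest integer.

297 ms

ln(RT): 5.7961, 5.7652, 5.7462, 5.7807, 5.3753
Mean ln(RT) = 28.4635/5 = 5.69269
Geometric mean = exp(5.69269) = 296.69 ms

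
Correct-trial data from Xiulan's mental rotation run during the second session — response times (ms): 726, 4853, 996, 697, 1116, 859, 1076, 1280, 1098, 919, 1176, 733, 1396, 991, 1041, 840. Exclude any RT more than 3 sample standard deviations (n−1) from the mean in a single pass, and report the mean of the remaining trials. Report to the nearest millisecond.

n = 16, ΣRT = 19797, M = 1237.312
Σ(x−M)² = 14531555.44; s = √(14531555.44/15) = 984.261
Cutoffs: 1237.312 ± 3·984.261 → [-1715.5, 4190.1]
Outside: 4853 → excluded.
Retained (n=15): Σ = 14944, mean = 14944/15 = 996.267

996 ms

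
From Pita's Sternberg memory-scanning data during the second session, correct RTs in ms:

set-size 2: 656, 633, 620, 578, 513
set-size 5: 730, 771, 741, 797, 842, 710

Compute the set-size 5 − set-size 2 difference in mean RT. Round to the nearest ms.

165 ms

M(set-size 2) = 3000/5 = 600.000
M(set-size 5) = 4591/6 = 765.167
Difference = 765.167 − 600.000 = 165.167 ms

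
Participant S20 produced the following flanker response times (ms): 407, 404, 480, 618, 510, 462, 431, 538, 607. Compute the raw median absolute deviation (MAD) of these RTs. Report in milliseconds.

Sorted: 404, 407, 431, 462, 480, 510, 538, 607, 618 → median = 480
|x − 480|: 73, 76, 0, 138, 30, 18, 49, 58, 127
Sorted deviations: 0, 18, 30, 49, 58, 73, 76, 127, 138 → MAD = 58

58 ms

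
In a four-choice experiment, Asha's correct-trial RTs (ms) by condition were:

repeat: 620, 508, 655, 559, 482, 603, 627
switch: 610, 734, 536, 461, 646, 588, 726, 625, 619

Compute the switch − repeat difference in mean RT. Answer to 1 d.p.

M(repeat) = 4054/7 = 579.143
M(switch) = 5545/9 = 616.111
Difference = 616.111 − 579.143 = 36.968 ms

37.0 ms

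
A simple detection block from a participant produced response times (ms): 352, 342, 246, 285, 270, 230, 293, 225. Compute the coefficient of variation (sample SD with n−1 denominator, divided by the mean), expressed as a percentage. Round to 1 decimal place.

17.1%

n = 8, Σ = 2243, M = 280.3750
Σ(x−M)² = 16001.875; s = √(16001.875/7) = 47.8119
CV = 47.8119 / 280.3750 = 0.17053 = 17.053%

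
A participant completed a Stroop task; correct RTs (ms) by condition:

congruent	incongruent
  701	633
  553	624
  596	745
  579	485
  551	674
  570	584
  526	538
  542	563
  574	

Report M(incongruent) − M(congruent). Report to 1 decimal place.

M(congruent) = 5192/9 = 576.889
M(incongruent) = 4846/8 = 605.750
Difference = 605.750 − 576.889 = 28.861 ms

28.9 ms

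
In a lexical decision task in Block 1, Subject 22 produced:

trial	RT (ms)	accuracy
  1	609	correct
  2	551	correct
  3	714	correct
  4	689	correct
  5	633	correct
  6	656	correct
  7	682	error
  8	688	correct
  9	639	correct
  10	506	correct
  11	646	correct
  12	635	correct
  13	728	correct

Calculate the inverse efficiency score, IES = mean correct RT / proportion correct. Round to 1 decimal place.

694.6 ms

Correct trials (n=12): 609, 551, 714, 689, 633, 656, 688, 639, 506, 646, 635, 728
Mean correct RT = 7694/12 = 641.1667 ms
Proportion correct = 12/13
IES = 641.1667 / (12/13) = 694.597 ms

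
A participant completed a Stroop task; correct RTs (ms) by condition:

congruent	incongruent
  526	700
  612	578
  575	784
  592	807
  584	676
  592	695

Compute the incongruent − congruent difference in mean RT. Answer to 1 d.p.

126.5 ms

M(congruent) = 3481/6 = 580.167
M(incongruent) = 4240/6 = 706.667
Difference = 706.667 − 580.167 = 126.500 ms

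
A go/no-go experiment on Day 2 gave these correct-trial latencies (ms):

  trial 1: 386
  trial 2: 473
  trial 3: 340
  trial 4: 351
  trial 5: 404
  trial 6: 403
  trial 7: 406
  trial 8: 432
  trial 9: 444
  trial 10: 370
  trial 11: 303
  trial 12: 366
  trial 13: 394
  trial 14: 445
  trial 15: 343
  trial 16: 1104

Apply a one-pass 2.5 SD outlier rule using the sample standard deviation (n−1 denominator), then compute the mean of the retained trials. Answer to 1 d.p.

n = 16, ΣRT = 6964, M = 435.250
Σ(x−M)² = 507057.00; s = √(507057.00/15) = 183.858
Cutoffs: 435.250 ± 2.5·183.858 → [-24.4, 894.9]
Outside: 1104 → excluded.
Retained (n=15): Σ = 5860, mean = 5860/15 = 390.667

390.7 ms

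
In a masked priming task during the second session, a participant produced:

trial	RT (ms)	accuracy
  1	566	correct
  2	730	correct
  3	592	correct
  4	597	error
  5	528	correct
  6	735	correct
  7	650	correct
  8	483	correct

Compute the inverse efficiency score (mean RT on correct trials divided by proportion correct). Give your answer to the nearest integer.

699 ms

Correct trials (n=7): 566, 730, 592, 528, 735, 650, 483
Mean correct RT = 4284/7 = 612.0000 ms
Proportion correct = 7/8
IES = 612.0000 / (7/8) = 699.429 ms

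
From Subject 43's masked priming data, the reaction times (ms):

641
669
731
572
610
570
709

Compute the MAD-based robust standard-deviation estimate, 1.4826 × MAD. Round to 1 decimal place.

100.8 ms

Sorted: 570, 572, 610, 641, 669, 709, 731 → median = 641
|x − 641| sorted: 0, 28, 31, 68, 69, 71, 90 → MAD = 68
Robust SD ≈ 1.4826 × 68 = 100.817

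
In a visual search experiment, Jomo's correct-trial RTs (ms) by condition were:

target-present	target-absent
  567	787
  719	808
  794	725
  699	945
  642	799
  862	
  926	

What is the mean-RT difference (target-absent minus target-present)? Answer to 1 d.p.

68.7 ms

M(target-present) = 5209/7 = 744.143
M(target-absent) = 4064/5 = 812.800
Difference = 812.800 − 744.143 = 68.657 ms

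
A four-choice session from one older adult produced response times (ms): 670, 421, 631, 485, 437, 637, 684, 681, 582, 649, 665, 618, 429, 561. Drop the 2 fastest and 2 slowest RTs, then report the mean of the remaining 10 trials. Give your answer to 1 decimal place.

593.5 ms

Sorted: 421, 429, 437, 485, 561, 582, 618, 631, 637, 649, 665, 670, 681, 684
Drop lowest 2 (421, 429) and highest 2 (681, 684)
Remaining (n=10): Σ = 5935, mean = 5935/10 = 593.500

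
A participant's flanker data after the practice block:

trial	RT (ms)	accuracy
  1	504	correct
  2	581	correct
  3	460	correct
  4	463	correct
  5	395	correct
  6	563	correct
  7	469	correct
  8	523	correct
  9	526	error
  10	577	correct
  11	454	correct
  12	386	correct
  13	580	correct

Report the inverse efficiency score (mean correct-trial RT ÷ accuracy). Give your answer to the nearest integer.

Correct trials (n=12): 504, 581, 460, 463, 395, 563, 469, 523, 577, 454, 386, 580
Mean correct RT = 5955/12 = 496.2500 ms
Proportion correct = 12/13
IES = 496.2500 / (12/13) = 537.604 ms

538 ms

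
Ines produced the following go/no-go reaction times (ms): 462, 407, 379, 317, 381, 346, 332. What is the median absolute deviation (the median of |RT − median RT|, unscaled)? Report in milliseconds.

Sorted: 317, 332, 346, 379, 381, 407, 462 → median = 379
|x − 379|: 83, 28, 0, 62, 2, 33, 47
Sorted deviations: 0, 2, 28, 33, 47, 62, 83 → MAD = 33

33 ms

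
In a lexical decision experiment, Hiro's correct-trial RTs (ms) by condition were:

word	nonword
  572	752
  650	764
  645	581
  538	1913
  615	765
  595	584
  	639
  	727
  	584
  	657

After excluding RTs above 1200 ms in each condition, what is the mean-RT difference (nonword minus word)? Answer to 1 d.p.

70.1 ms

nonword: exclude 1913
M(word) = 3615/6 = 602.500
M(nonword) = 6053/9 = 672.556
Difference = 672.556 − 602.500 = 70.056 ms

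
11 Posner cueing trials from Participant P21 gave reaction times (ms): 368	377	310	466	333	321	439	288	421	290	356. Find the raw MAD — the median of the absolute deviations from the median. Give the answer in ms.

Sorted: 288, 290, 310, 321, 333, 356, 368, 377, 421, 439, 466 → median = 356
|x − 356|: 12, 21, 46, 110, 23, 35, 83, 68, 65, 66, 0
Sorted deviations: 0, 12, 21, 23, 35, 46, 65, 66, 68, 83, 110 → MAD = 46

46 ms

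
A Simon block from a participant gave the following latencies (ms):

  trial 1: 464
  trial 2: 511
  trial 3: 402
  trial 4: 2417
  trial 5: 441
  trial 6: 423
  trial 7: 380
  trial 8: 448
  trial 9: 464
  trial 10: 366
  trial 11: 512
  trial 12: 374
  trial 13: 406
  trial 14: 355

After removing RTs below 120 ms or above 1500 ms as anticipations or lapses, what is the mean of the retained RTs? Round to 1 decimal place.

426.6 ms

Excluded: 2417
Retained (n=13): Σ = 5546
Mean = 5546/13 = 426.6154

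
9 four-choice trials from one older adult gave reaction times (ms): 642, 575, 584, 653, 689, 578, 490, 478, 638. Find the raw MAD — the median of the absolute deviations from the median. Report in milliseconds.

Sorted: 478, 490, 575, 578, 584, 638, 642, 653, 689 → median = 584
|x − 584|: 58, 9, 0, 69, 105, 6, 94, 106, 54
Sorted deviations: 0, 6, 9, 54, 58, 69, 94, 105, 106 → MAD = 58

58 ms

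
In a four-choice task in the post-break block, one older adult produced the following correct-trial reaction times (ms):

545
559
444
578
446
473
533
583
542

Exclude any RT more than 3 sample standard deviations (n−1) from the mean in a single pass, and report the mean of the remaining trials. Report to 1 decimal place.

n = 9, ΣRT = 4703, M = 522.556
Σ(x−M)² = 23534.22; s = √(23534.22/8) = 54.238
Cutoffs: 522.556 ± 3·54.238 → [359.8, 685.3]
No RTs fall outside the cutoffs; all 9 retained. Mean = 4703/9 = 522.556

522.6 ms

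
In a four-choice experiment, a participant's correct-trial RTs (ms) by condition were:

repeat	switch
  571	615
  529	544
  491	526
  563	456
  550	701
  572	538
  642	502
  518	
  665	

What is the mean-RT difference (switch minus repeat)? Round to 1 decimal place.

-12.2 ms

M(repeat) = 5101/9 = 566.778
M(switch) = 3882/7 = 554.571
Difference = 554.571 − 566.778 = -12.206 ms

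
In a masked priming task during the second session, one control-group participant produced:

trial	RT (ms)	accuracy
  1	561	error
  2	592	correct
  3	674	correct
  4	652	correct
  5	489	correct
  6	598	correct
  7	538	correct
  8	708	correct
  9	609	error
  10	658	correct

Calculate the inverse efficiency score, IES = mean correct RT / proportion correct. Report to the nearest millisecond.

Correct trials (n=8): 592, 674, 652, 489, 598, 538, 708, 658
Mean correct RT = 4909/8 = 613.6250 ms
Proportion correct = 8/10
IES = 613.6250 / (8/10) = 767.031 ms

767 ms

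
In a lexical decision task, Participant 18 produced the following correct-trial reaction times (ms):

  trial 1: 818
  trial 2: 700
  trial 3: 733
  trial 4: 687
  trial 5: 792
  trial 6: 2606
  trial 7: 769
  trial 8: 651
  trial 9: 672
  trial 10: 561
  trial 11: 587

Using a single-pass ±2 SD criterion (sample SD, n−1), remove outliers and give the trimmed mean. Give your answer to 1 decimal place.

697.0 ms

n = 11, ΣRT = 9576, M = 870.545
Σ(x−M)² = 3376574.73; s = √(3376574.73/10) = 581.083
Cutoffs: 870.545 ± 2·581.083 → [-291.6, 2032.7]
Outside: 2606 → excluded.
Retained (n=10): Σ = 6970, mean = 6970/10 = 697.000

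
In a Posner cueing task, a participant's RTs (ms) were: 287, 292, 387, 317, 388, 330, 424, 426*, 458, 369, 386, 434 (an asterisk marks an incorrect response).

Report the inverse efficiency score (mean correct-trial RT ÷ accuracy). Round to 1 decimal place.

Correct trials (n=11): 287, 292, 387, 317, 388, 330, 424, 458, 369, 386, 434
Mean correct RT = 4072/11 = 370.1818 ms
Proportion correct = 11/12
IES = 370.1818 / (11/12) = 403.835 ms

403.8 ms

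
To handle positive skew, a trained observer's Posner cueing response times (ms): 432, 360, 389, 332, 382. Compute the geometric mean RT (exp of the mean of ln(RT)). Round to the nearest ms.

378 ms

ln(RT): 6.0684, 5.8861, 5.9636, 5.8051, 5.9454
Mean ln(RT) = 29.6687/5 = 5.93373
Geometric mean = exp(5.93373) = 377.56 ms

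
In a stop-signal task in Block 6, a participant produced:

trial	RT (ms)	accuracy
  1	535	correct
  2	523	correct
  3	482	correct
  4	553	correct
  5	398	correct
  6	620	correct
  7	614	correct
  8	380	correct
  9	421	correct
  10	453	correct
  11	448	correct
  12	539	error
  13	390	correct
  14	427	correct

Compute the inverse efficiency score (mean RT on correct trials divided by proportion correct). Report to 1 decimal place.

517.3 ms

Correct trials (n=13): 535, 523, 482, 553, 398, 620, 614, 380, 421, 453, 448, 390, 427
Mean correct RT = 6244/13 = 480.3077 ms
Proportion correct = 13/14
IES = 480.3077 / (13/14) = 517.254 ms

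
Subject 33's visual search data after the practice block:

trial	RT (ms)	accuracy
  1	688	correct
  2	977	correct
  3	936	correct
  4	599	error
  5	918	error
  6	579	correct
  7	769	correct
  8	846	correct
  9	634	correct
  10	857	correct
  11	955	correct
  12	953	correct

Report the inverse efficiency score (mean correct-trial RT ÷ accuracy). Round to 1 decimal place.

983.3 ms

Correct trials (n=10): 688, 977, 936, 579, 769, 846, 634, 857, 955, 953
Mean correct RT = 8194/10 = 819.4000 ms
Proportion correct = 10/12
IES = 819.4000 / (10/12) = 983.280 ms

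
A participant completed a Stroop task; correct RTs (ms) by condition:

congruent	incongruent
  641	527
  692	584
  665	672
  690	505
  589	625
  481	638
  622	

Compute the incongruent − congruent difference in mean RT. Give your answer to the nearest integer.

-34 ms

M(congruent) = 4380/7 = 625.714
M(incongruent) = 3551/6 = 591.833
Difference = 591.833 − 625.714 = -33.881 ms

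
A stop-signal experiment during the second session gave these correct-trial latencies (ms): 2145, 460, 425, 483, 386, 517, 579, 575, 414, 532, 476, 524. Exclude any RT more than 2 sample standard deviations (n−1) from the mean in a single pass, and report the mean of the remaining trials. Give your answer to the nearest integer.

n = 12, ΣRT = 7516, M = 626.333
Σ(x−M)² = 2556740.67; s = √(2556740.67/11) = 482.111
Cutoffs: 626.333 ± 2·482.111 → [-337.9, 1590.6]
Outside: 2145 → excluded.
Retained (n=11): Σ = 5371, mean = 5371/11 = 488.273

488 ms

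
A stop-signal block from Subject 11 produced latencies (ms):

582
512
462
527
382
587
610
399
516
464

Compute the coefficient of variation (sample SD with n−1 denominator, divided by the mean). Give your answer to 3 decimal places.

n = 10, Σ = 5041, M = 504.1000
Σ(x−M)² = 54218.900; s = √(54218.900/9) = 77.6165
CV = 77.6165 / 504.1000 = 0.15397

0.154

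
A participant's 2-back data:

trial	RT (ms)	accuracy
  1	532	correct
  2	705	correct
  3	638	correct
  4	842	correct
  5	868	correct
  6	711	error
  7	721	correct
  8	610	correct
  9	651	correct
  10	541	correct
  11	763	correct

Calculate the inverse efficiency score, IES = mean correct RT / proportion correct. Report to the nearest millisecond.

756 ms

Correct trials (n=10): 532, 705, 638, 842, 868, 721, 610, 651, 541, 763
Mean correct RT = 6871/10 = 687.1000 ms
Proportion correct = 10/11
IES = 687.1000 / (10/11) = 755.810 ms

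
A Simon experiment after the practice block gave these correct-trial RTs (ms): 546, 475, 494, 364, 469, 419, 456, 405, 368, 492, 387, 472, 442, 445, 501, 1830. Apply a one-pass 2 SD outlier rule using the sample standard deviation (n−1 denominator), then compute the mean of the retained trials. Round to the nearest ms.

n = 16, ΣRT = 8565, M = 535.312
Σ(x−M)² = 1826135.44; s = √(1826135.44/15) = 348.916
Cutoffs: 535.312 ± 2·348.916 → [-162.5, 1233.1]
Outside: 1830 → excluded.
Retained (n=15): Σ = 6735, mean = 6735/15 = 449.000

449 ms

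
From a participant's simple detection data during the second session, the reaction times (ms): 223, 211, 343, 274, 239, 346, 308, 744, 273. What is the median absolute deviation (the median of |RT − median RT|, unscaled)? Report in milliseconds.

51 ms

Sorted: 211, 223, 239, 273, 274, 308, 343, 346, 744 → median = 274
|x − 274|: 51, 63, 69, 0, 35, 72, 34, 470, 1
Sorted deviations: 0, 1, 34, 35, 51, 63, 69, 72, 470 → MAD = 51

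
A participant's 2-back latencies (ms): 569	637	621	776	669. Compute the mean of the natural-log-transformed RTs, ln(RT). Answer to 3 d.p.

ln(RT): 6.3439, 6.4568, 6.4313, 6.6542, 6.5058
Σ ln(RT) = 32.3919
Mean = 32.3919/5 = 6.47838

6.478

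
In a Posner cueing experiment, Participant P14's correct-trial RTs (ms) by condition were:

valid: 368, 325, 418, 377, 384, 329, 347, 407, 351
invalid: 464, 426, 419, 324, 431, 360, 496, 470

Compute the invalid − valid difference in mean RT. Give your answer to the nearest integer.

56 ms

M(valid) = 3306/9 = 367.333
M(invalid) = 3390/8 = 423.750
Difference = 423.750 − 367.333 = 56.417 ms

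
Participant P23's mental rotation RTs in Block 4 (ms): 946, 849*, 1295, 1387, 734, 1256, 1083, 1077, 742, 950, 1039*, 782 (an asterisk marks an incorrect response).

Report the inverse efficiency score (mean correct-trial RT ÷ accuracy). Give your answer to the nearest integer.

1230 ms

Correct trials (n=10): 946, 1295, 1387, 734, 1256, 1083, 1077, 742, 950, 782
Mean correct RT = 10252/10 = 1025.2000 ms
Proportion correct = 10/12
IES = 1025.2000 / (10/12) = 1230.240 ms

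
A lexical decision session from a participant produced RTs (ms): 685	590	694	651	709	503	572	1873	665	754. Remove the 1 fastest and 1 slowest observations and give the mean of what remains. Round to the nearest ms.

665 ms

Sorted: 503, 572, 590, 651, 665, 685, 694, 709, 754, 1873
Drop lowest 1 (503) and highest 1 (1873)
Remaining (n=8): Σ = 5320, mean = 5320/8 = 665.000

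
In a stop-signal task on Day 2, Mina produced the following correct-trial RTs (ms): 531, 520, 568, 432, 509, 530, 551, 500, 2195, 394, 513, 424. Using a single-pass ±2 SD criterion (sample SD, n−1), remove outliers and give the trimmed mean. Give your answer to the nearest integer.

497 ms

n = 12, ΣRT = 7667, M = 638.917
Σ(x−M)² = 2672822.92; s = √(2672822.92/11) = 492.934
Cutoffs: 638.917 ± 2·492.934 → [-347.0, 1624.8]
Outside: 2195 → excluded.
Retained (n=11): Σ = 5472, mean = 5472/11 = 497.455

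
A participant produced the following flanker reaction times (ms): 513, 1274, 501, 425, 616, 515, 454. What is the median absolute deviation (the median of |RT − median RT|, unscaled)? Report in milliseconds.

Sorted: 425, 454, 501, 513, 515, 616, 1274 → median = 513
|x − 513|: 0, 761, 12, 88, 103, 2, 59
Sorted deviations: 0, 2, 12, 59, 88, 103, 761 → MAD = 59

59 ms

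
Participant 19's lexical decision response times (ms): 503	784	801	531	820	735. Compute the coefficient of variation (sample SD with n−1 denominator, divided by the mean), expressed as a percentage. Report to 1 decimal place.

20.3%

n = 6, Σ = 4174, M = 695.6667
Σ(x−M)² = 100139.333; s = √(100139.333/5) = 141.5198
CV = 141.5198 / 695.6667 = 0.20343 = 20.343%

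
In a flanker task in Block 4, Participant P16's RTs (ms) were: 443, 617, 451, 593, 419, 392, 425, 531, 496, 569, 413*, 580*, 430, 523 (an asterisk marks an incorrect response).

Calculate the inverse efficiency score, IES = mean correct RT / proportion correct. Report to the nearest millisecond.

573 ms

Correct trials (n=12): 443, 617, 451, 593, 419, 392, 425, 531, 496, 569, 430, 523
Mean correct RT = 5889/12 = 490.7500 ms
Proportion correct = 12/14
IES = 490.7500 / (12/14) = 572.542 ms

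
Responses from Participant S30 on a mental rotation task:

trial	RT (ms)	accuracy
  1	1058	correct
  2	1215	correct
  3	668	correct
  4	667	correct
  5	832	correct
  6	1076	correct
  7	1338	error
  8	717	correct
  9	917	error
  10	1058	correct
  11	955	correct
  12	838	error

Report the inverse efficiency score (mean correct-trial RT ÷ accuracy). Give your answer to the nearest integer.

1222 ms

Correct trials (n=9): 1058, 1215, 668, 667, 832, 1076, 717, 1058, 955
Mean correct RT = 8246/9 = 916.2222 ms
Proportion correct = 9/12
IES = 916.2222 / (9/12) = 1221.630 ms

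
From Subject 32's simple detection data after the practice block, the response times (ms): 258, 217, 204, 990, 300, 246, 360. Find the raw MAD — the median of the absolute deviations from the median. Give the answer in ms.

Sorted: 204, 217, 246, 258, 300, 360, 990 → median = 258
|x − 258|: 0, 41, 54, 732, 42, 12, 102
Sorted deviations: 0, 12, 41, 42, 54, 102, 732 → MAD = 42

42 ms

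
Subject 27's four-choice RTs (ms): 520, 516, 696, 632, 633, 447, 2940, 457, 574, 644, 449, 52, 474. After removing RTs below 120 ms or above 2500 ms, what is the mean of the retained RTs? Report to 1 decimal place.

Excluded: 52, 2940
Retained (n=11): Σ = 6042
Mean = 6042/11 = 549.2727

549.3 ms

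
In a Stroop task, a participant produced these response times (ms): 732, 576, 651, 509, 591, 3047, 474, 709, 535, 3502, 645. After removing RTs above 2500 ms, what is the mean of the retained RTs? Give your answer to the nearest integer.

602 ms

Excluded: 3047, 3502
Retained (n=9): Σ = 5422
Mean = 5422/9 = 602.4444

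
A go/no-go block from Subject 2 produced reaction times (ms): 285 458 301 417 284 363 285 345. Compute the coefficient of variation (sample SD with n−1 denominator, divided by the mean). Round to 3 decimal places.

0.195

n = 8, Σ = 2738, M = 342.2500
Σ(x−M)² = 31073.500; s = √(31073.500/7) = 66.6264
CV = 66.6264 / 342.2500 = 0.19467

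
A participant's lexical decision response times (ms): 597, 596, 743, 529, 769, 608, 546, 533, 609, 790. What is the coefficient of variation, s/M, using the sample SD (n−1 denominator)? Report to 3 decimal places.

n = 10, Σ = 6320, M = 632.0000
Σ(x−M)² = 87486.000; s = √(87486.000/9) = 98.5934
CV = 98.5934 / 632.0000 = 0.15600

0.156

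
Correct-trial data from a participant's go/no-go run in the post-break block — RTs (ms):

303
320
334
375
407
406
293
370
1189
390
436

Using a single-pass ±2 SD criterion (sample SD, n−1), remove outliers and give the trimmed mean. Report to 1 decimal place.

363.4 ms

n = 11, ΣRT = 4823, M = 438.455
Σ(x−M)² = 640874.73; s = √(640874.73/10) = 253.155
Cutoffs: 438.455 ± 2·253.155 → [-67.9, 944.8]
Outside: 1189 → excluded.
Retained (n=10): Σ = 3634, mean = 3634/10 = 363.400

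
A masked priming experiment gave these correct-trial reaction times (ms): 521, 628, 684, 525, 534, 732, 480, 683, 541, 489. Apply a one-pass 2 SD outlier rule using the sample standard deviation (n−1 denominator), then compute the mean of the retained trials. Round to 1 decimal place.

581.7 ms

n = 10, ΣRT = 5817, M = 581.700
Σ(x−M)² = 75228.10; s = √(75228.10/9) = 91.426
Cutoffs: 581.700 ± 2·91.426 → [398.8, 764.6]
No RTs fall outside the cutoffs; all 10 retained. Mean = 5817/10 = 581.700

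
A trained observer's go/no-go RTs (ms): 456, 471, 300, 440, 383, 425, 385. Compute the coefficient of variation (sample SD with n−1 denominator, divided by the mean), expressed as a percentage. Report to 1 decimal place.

14.3%

n = 7, Σ = 2860, M = 408.5714
Σ(x−M)² = 20401.714; s = √(20401.714/6) = 58.3120
CV = 58.3120 / 408.5714 = 0.14272 = 14.272%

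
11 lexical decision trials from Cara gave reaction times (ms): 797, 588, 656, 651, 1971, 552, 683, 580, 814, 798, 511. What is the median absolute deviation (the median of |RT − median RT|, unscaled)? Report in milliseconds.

104 ms

Sorted: 511, 552, 580, 588, 651, 656, 683, 797, 798, 814, 1971 → median = 656
|x − 656|: 141, 68, 0, 5, 1315, 104, 27, 76, 158, 142, 145
Sorted deviations: 0, 5, 27, 68, 76, 104, 141, 142, 145, 158, 1315 → MAD = 104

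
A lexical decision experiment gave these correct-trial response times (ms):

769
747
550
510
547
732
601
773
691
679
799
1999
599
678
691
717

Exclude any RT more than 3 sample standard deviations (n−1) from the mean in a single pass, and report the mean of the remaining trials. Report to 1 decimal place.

n = 16, ΣRT = 12082, M = 755.125
Σ(x−M)² = 1765291.75; s = √(1765291.75/15) = 343.054
Cutoffs: 755.125 ± 3·343.054 → [-274.0, 1784.3]
Outside: 1999 → excluded.
Retained (n=15): Σ = 10083, mean = 10083/15 = 672.200

672.2 ms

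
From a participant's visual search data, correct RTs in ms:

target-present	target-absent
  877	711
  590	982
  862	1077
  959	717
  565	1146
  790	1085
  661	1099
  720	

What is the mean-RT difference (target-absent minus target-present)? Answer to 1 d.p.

M(target-present) = 6024/8 = 753.000
M(target-absent) = 6817/7 = 973.857
Difference = 973.857 − 753.000 = 220.857 ms

220.9 ms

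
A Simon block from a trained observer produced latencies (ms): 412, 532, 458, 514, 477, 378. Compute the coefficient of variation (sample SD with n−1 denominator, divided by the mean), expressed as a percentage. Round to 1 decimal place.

n = 6, Σ = 2771, M = 461.8333
Σ(x−M)² = 17400.833; s = √(17400.833/5) = 58.9929
CV = 58.9929 / 461.8333 = 0.12774 = 12.774%

12.8%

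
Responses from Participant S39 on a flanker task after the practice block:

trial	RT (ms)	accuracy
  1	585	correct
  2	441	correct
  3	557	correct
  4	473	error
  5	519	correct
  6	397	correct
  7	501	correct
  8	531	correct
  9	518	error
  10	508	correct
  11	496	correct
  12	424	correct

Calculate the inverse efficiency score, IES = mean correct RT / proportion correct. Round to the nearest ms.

Correct trials (n=10): 585, 441, 557, 519, 397, 501, 531, 508, 496, 424
Mean correct RT = 4959/10 = 495.9000 ms
Proportion correct = 10/12
IES = 495.9000 / (10/12) = 595.080 ms

595 ms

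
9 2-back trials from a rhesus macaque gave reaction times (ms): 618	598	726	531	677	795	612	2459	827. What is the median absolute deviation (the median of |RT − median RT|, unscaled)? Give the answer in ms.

Sorted: 531, 598, 612, 618, 677, 726, 795, 827, 2459 → median = 677
|x − 677|: 59, 79, 49, 146, 0, 118, 65, 1782, 150
Sorted deviations: 0, 49, 59, 65, 79, 118, 146, 150, 1782 → MAD = 79

79 ms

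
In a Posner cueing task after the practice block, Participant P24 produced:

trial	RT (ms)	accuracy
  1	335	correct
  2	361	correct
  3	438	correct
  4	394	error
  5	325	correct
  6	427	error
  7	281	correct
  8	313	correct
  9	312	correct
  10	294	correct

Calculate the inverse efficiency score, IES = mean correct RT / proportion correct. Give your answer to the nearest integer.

415 ms

Correct trials (n=8): 335, 361, 438, 325, 281, 313, 312, 294
Mean correct RT = 2659/8 = 332.3750 ms
Proportion correct = 8/10
IES = 332.3750 / (8/10) = 415.469 ms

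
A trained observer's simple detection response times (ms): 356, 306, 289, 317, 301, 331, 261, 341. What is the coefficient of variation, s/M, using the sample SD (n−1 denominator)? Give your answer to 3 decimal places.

n = 8, Σ = 2502, M = 312.7500
Σ(x−M)² = 6445.500; s = √(6445.500/7) = 30.3445
CV = 30.3445 / 312.7500 = 0.09702

0.097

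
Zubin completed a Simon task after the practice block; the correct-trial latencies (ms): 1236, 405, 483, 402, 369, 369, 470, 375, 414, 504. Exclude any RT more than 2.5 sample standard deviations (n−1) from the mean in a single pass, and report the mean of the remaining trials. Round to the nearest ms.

n = 10, ΣRT = 5027, M = 502.700
Σ(x−M)² = 618800.10; s = √(618800.10/9) = 262.213
Cutoffs: 502.700 ± 2.5·262.213 → [-152.8, 1158.2]
Outside: 1236 → excluded.
Retained (n=9): Σ = 3791, mean = 3791/9 = 421.222

421 ms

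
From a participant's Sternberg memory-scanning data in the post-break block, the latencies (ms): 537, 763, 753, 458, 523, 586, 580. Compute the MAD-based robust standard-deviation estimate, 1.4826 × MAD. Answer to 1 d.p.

Sorted: 458, 523, 537, 580, 586, 753, 763 → median = 580
|x − 580| sorted: 0, 6, 43, 57, 122, 173, 183 → MAD = 57
Robust SD ≈ 1.4826 × 57 = 84.508

84.5 ms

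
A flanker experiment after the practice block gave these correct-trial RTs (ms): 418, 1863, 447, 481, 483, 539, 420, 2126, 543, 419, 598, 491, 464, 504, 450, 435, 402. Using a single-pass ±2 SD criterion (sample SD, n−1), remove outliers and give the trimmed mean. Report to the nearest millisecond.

n = 17, ΣRT = 11083, M = 651.941
Σ(x−M)² = 4163020.94; s = √(4163020.94/16) = 510.087
Cutoffs: 651.941 ± 2·510.087 → [-368.2, 1672.1]
Outside: 1863, 2126 → excluded.
Retained (n=15): Σ = 7094, mean = 7094/15 = 472.933

473 ms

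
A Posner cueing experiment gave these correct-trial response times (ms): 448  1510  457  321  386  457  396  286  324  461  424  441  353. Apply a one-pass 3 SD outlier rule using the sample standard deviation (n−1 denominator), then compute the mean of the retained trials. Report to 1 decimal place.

396.2 ms

n = 13, ΣRT = 6264, M = 481.846
Σ(x−M)² = 1187229.69; s = √(1187229.69/12) = 314.541
Cutoffs: 481.846 ± 3·314.541 → [-461.8, 1425.5]
Outside: 1510 → excluded.
Retained (n=12): Σ = 4754, mean = 4754/12 = 396.167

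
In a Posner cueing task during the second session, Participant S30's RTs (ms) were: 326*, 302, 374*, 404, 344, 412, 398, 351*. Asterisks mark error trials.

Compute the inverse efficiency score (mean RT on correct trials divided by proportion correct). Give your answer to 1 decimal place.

595.2 ms

Correct trials (n=5): 302, 404, 344, 412, 398
Mean correct RT = 1860/5 = 372.0000 ms
Proportion correct = 5/8
IES = 372.0000 / (5/8) = 595.200 ms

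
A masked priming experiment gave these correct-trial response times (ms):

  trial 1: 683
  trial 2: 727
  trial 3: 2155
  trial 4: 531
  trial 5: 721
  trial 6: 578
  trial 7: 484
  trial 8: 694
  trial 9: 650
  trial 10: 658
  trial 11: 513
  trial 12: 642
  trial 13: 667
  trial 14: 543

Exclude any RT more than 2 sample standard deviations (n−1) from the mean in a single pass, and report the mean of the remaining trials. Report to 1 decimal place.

622.4 ms

n = 14, ΣRT = 10246, M = 731.857
Σ(x−M)² = 2262747.71; s = √(2262747.71/13) = 417.202
Cutoffs: 731.857 ± 2·417.202 → [-102.5, 1566.3]
Outside: 2155 → excluded.
Retained (n=13): Σ = 8091, mean = 8091/13 = 622.385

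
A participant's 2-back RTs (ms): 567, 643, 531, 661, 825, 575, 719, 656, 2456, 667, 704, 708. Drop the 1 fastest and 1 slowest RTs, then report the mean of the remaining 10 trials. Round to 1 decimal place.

Sorted: 531, 567, 575, 643, 656, 661, 667, 704, 708, 719, 825, 2456
Drop lowest 1 (531) and highest 1 (2456)
Remaining (n=10): Σ = 6725, mean = 6725/10 = 672.500

672.5 ms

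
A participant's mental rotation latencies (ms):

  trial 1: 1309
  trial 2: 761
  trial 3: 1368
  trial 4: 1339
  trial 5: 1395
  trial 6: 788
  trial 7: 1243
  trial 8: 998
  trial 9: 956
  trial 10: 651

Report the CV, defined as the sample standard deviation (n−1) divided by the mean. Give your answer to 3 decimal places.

n = 10, Σ = 10808, M = 1080.8000
Σ(x−M)² = 721419.600; s = √(721419.600/9) = 283.1214
CV = 283.1214 / 1080.8000 = 0.26196

0.262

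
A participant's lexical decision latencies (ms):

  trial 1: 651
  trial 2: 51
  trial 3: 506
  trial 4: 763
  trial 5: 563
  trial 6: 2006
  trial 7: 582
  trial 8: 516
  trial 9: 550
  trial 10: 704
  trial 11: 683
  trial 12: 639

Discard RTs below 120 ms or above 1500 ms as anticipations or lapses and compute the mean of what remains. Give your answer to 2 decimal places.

Excluded: 51, 2006
Retained (n=10): Σ = 6157
Mean = 6157/10 = 615.7000

615.70 ms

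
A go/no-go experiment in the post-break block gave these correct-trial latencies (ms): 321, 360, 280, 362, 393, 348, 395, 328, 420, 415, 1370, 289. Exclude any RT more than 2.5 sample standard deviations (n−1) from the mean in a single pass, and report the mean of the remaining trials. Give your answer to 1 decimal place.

n = 12, ΣRT = 5281, M = 440.083
Σ(x−M)² = 966212.92; s = √(966212.92/11) = 296.374
Cutoffs: 440.083 ± 2.5·296.374 → [-300.9, 1181.0]
Outside: 1370 → excluded.
Retained (n=11): Σ = 3911, mean = 3911/11 = 355.545

355.5 ms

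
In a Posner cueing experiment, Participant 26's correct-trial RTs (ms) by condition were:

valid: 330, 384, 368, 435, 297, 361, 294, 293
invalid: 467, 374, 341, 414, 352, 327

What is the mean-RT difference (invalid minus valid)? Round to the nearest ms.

M(valid) = 2762/8 = 345.250
M(invalid) = 2275/6 = 379.167
Difference = 379.167 − 345.250 = 33.917 ms

34 ms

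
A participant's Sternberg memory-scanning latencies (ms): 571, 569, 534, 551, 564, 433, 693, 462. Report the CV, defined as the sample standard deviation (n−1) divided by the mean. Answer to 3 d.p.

n = 8, Σ = 4377, M = 547.1250
Σ(x−M)² = 43070.875; s = √(43070.875/7) = 78.4409
CV = 78.4409 / 547.1250 = 0.14337

0.143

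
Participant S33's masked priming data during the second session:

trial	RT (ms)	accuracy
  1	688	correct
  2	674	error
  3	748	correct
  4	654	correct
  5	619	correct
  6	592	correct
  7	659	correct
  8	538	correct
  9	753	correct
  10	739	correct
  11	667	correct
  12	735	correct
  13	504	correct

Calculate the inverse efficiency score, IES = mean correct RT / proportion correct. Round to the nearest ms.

Correct trials (n=12): 688, 748, 654, 619, 592, 659, 538, 753, 739, 667, 735, 504
Mean correct RT = 7896/12 = 658.0000 ms
Proportion correct = 12/13
IES = 658.0000 / (12/13) = 712.833 ms

713 ms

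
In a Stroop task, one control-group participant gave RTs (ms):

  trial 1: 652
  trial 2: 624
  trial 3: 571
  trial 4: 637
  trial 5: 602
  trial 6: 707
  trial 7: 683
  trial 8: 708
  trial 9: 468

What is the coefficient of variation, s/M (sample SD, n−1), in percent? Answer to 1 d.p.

12.1%

n = 9, Σ = 5652, M = 628.0000
Σ(x−M)² = 45864.000; s = √(45864.000/8) = 75.7166
CV = 75.7166 / 628.0000 = 0.12057 = 12.057%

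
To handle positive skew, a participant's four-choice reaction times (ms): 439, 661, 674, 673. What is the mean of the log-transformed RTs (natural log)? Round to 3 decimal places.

6.401

ln(RT): 6.0845, 6.4938, 6.5132, 6.5117
Σ ln(RT) = 25.6032
Mean = 25.6032/4 = 6.40081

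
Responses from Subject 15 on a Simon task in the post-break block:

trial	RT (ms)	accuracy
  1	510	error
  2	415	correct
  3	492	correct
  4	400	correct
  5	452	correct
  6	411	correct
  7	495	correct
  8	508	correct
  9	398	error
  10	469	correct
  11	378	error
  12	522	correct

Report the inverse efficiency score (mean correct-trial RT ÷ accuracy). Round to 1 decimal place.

616.9 ms

Correct trials (n=9): 415, 492, 400, 452, 411, 495, 508, 469, 522
Mean correct RT = 4164/9 = 462.6667 ms
Proportion correct = 9/12
IES = 462.6667 / (9/12) = 616.889 ms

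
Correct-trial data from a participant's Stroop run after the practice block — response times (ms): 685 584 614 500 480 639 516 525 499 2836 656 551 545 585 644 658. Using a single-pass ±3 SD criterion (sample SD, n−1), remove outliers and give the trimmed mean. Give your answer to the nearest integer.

n = 16, ΣRT = 11517, M = 719.812
Σ(x−M)² = 4840582.44; s = √(4840582.44/15) = 568.072
Cutoffs: 719.812 ± 3·568.072 → [-984.4, 2424.0]
Outside: 2836 → excluded.
Retained (n=15): Σ = 8681, mean = 8681/15 = 578.733

579 ms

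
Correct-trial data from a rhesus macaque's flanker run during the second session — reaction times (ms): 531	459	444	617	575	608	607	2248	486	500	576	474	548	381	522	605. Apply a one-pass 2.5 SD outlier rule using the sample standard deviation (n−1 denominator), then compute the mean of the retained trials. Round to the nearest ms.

529 ms

n = 16, ΣRT = 10181, M = 636.312
Σ(x−M)² = 2841033.44; s = √(2841033.44/15) = 435.204
Cutoffs: 636.312 ± 2.5·435.204 → [-451.7, 1724.3]
Outside: 2248 → excluded.
Retained (n=15): Σ = 7933, mean = 7933/15 = 528.867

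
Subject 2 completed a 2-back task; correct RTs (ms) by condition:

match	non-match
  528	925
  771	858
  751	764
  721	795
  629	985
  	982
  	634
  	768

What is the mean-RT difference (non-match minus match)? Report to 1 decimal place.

M(match) = 3400/5 = 680.000
M(non-match) = 6711/8 = 838.875
Difference = 838.875 − 680.000 = 158.875 ms

158.9 ms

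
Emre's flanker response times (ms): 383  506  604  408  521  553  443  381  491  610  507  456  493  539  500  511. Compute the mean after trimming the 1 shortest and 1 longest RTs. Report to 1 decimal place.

Sorted: 381, 383, 408, 443, 456, 491, 493, 500, 506, 507, 511, 521, 539, 553, 604, 610
Drop lowest 1 (381) and highest 1 (610)
Remaining (n=14): Σ = 6915, mean = 6915/14 = 493.929

493.9 ms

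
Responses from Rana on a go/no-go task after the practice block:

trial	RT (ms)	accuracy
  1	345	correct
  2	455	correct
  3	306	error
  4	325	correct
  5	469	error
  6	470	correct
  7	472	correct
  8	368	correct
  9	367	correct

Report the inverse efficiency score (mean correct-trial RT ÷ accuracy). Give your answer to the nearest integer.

515 ms

Correct trials (n=7): 345, 455, 325, 470, 472, 368, 367
Mean correct RT = 2802/7 = 400.2857 ms
Proportion correct = 7/9
IES = 400.2857 / (7/9) = 514.653 ms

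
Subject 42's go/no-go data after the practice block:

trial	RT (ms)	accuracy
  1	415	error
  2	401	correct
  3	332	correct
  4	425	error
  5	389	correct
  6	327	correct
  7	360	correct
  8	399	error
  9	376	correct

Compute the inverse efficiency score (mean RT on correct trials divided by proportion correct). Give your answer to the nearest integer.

Correct trials (n=6): 401, 332, 389, 327, 360, 376
Mean correct RT = 2185/6 = 364.1667 ms
Proportion correct = 6/9
IES = 364.1667 / (6/9) = 546.250 ms

546 ms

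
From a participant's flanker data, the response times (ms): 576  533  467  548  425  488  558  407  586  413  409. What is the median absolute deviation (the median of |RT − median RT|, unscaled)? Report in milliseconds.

70 ms

Sorted: 407, 409, 413, 425, 467, 488, 533, 548, 558, 576, 586 → median = 488
|x − 488|: 88, 45, 21, 60, 63, 0, 70, 81, 98, 75, 79
Sorted deviations: 0, 21, 45, 60, 63, 70, 75, 79, 81, 88, 98 → MAD = 70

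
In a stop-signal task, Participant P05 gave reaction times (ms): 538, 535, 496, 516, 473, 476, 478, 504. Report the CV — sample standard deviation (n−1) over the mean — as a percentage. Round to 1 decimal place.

n = 8, Σ = 4016, M = 502.0000
Σ(x−M)² = 4714.000; s = √(4714.000/7) = 25.9505
CV = 25.9505 / 502.0000 = 0.05169 = 5.169%

5.2%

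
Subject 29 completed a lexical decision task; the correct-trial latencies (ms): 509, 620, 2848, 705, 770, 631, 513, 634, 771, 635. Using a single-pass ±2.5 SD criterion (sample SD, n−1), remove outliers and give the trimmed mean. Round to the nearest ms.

643 ms

n = 10, ΣRT = 8636, M = 863.600
Σ(x−M)² = 4447412.40; s = √(4447412.40/9) = 702.963
Cutoffs: 863.600 ± 2.5·702.963 → [-893.8, 2621.0]
Outside: 2848 → excluded.
Retained (n=9): Σ = 5788, mean = 5788/9 = 643.111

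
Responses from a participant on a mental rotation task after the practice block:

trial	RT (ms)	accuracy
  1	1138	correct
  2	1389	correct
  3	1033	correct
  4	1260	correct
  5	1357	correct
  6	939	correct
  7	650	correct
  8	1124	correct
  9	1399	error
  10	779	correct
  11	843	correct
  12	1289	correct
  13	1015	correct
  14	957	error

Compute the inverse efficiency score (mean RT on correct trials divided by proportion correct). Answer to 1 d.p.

Correct trials (n=12): 1138, 1389, 1033, 1260, 1357, 939, 650, 1124, 779, 843, 1289, 1015
Mean correct RT = 12816/12 = 1068.0000 ms
Proportion correct = 12/14
IES = 1068.0000 / (12/14) = 1246.000 ms

1246.0 ms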